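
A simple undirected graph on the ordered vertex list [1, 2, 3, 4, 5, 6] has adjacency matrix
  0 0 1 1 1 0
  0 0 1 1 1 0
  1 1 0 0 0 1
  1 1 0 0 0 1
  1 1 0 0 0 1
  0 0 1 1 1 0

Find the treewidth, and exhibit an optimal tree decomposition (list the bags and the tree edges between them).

Treewidth 3.
Bags: B1 = {1, 2, 4, 6}  B2 = {1, 2, 5, 6}  B3 = {1, 2, 3, 6}
Tree: B1–B2, B2–B3

The largest bag has 4 vertices, giving width 3; this decomposition certifies tw(G) ≤ 3. For the lower bound: the 4 vertex sets {4,6}, {1,5}, {2}, {3} are disjoint, each induces a connected subgraph, and every pair is joined by at least one edge of G. Contracting each set to a single vertex therefore yields K_{4} as a minor, and since treewidth is minor-monotone, tw(G) ≥ tw(K_{4}) = 3. Hence tw(G) = 3 exactly.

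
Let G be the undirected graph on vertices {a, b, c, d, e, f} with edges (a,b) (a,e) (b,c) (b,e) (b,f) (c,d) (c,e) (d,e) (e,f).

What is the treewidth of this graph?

A width-2 tree decomposition is:
Bags: B1 = {b, c, e}  B2 = {a, b, e}  B3 = {c, d, e}  B4 = {b, e, f}
Tree: B1–B2, B1–B3, B1–B4
The largest bag has 3 vertices, giving width 2; this decomposition certifies tw(G) ≤ 2. On the other hand G contains the 3-clique {c, d, e}. A clique must lie in a single bag of any decomposition, so no decomposition can have width below 2. Therefore the treewidth is 2.

2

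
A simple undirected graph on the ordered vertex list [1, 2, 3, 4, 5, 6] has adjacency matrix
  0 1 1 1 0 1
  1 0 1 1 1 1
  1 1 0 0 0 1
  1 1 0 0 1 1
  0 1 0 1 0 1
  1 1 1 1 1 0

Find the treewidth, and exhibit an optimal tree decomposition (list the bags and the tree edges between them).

Treewidth 3.
One optimal decomposition is:
Bags: B1 = {1, 2, 3, 6}  B2 = {1, 2, 4, 6}  B3 = {2, 4, 5, 6}
Tree: B1–B2, B2–B3

Each bag holds 4 vertices, so the decomposition has width 3, which upper-bounds the treewidth. Conversely, {1, 2, 3, 6} is a clique of size 4, and the vertices of any clique must share a bag in every tree decomposition; so some bag has ≥ 4 vertices and tw(G) ≥ 3. Hence tw(G) = 3 exactly.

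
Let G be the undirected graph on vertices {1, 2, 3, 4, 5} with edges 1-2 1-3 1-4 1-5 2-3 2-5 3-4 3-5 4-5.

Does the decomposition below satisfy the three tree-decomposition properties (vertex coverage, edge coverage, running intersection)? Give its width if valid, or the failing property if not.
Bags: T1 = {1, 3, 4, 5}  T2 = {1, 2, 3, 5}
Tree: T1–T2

Every vertex of G appears in some bag (union = {1, 2, 3, 4, 5}); every edge is covered by a bag; and for each vertex v the set of bags containing v is connected in the bag tree. The decomposition is therefore valid. The largest bag has 4 vertices, so the width is 3.

Yes; width 3.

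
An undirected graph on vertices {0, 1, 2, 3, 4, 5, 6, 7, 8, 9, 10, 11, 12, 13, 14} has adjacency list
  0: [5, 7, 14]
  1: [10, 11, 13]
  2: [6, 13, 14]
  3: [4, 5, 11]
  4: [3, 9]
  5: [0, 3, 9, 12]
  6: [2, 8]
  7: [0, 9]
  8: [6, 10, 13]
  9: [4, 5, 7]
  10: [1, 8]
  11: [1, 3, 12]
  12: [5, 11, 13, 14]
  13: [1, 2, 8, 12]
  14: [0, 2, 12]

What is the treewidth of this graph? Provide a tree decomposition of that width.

The largest bag has 4 vertices, giving width 3; this decomposition certifies tw(G) ≤ 3. For the lower bound: the 4 vertex sets {4,7,9}, {0}, {5}, {3,11,12,14} are disjoint, each induces a connected subgraph, and every pair is joined by at least one edge of G. Contracting each set to a single vertex therefore yields K_{4} as a minor, and since treewidth is minor-monotone, tw(G) ≥ tw(K_{4}) = 3. Therefore the treewidth is 3.

Treewidth 3.
One optimal decomposition is:
Bags: B1 = {0, 4, 7, 9}  B2 = {0, 4, 5, 9}  B3 = {0, 3, 4, 5}  B4 = {0, 3, 5, 14}  B5 = {3, 5, 12, 14}  B6 = {3, 11, 12, 14}  B7 = {2, 11, 12, 14}  B8 = {2, 11, 12, 13}  B9 = {1, 2, 11, 13}  B10 = {1, 2, 6, 13}  B11 = {1, 6, 8, 13}  B12 = {1, 6, 8, 10}
Tree: B1–B2, B2–B3, B3–B4, B4–B5, B5–B6, B6–B7, B7–B8, B8–B9, B9–B10, B10–B11, B11–B12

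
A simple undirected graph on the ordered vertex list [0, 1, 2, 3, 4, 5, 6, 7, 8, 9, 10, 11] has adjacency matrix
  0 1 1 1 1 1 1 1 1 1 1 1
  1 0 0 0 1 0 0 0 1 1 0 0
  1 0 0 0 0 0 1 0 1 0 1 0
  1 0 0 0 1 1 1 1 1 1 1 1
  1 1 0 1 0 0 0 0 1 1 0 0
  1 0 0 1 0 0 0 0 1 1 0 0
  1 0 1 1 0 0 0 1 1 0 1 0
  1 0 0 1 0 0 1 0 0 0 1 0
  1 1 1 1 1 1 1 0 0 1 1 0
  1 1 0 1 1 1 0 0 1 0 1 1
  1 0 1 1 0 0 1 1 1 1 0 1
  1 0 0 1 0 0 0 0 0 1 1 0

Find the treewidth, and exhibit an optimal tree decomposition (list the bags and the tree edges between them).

Each bag holds 5 vertices, so the decomposition has width 4, which upper-bounds the treewidth. On the other hand G contains the 5-clique {0, 1, 4, 8, 9}. A clique must lie in a single bag of any decomposition, so no decomposition can have width below 4. Therefore the treewidth is 4.

Treewidth 4.
Bags: B1 = {0, 3, 8, 9, 10}  B2 = {0, 3, 4, 8, 9}  B3 = {0, 3, 6, 8, 10}  B4 = {0, 3, 5, 8, 9}  B5 = {0, 3, 6, 7, 10}  B6 = {0, 3, 9, 10, 11}  B7 = {0, 2, 6, 8, 10}  B8 = {0, 1, 4, 8, 9}
Tree: B1–B2, B1–B3, B2–B4, B3–B5, B1–B6, B3–B7, B2–B8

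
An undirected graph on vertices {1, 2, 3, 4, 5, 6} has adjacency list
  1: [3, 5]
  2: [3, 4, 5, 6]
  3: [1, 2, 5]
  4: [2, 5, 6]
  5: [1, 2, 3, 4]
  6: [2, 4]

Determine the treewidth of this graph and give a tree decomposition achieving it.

Every bag has size at most 3, so the width is 3 − 1 = 2 and tw(G) ≤ 2. For the lower bound, the 3 vertices {1, 3, 5} are pairwise adjacent, and any tree decomposition puts a clique entirely inside one bag — forcing width ≥ 2. Therefore the treewidth is 2.

Treewidth 2.
One such decomposition:
Bags: B1 = {2, 4, 6}  B2 = {2, 4, 5}  B3 = {2, 3, 5}  B4 = {1, 3, 5}
Tree: B1–B2, B2–B3, B3–B4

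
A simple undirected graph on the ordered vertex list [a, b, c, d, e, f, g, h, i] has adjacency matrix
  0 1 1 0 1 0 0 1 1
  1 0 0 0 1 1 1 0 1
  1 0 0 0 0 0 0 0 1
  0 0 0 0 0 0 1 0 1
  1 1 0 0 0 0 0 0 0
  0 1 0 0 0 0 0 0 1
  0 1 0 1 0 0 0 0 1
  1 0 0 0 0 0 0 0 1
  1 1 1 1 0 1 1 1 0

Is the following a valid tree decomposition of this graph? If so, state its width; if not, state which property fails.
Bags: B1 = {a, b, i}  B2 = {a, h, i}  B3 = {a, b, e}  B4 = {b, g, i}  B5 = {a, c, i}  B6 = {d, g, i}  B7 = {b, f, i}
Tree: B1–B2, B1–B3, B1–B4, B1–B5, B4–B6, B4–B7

Every vertex of G appears in some bag (union = {a, b, c, d, e, f, g, h, i}); every edge is covered by a bag; and for each vertex v the set of bags containing v is connected in the bag tree. The decomposition is therefore valid. The largest bag has 3 vertices, so the width is 2.

Yes; width 2.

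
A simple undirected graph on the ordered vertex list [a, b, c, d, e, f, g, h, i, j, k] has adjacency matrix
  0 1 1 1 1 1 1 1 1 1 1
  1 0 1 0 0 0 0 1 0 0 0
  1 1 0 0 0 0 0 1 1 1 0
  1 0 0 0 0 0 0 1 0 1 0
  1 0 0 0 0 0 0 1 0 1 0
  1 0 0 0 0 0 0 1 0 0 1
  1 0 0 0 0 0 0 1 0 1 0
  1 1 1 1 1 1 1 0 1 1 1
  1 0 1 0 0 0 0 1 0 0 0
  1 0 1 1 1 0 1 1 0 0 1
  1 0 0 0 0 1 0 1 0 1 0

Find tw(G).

A width-3 tree decomposition is:
Bags: B1 = {a, c, h, j}  B2 = {a, g, h, j}  B3 = {a, h, j, k}  B4 = {a, e, h, j}  B5 = {a, d, h, j}  B6 = {a, c, h, i}  B7 = {a, f, h, k}  B8 = {a, b, c, h}
Tree: B1–B2, B2–B3, B3–B4, B2–B5, B1–B6, B3–B7, B6–B8
Every bag has size at most 4, so the width is 4 − 1 = 3 and tw(G) ≤ 3. On the other hand G contains the 4-clique {a, d, h, j}. A clique must lie in a single bag of any decomposition, so no decomposition can have width below 3. Hence tw(G) = 3 exactly.

3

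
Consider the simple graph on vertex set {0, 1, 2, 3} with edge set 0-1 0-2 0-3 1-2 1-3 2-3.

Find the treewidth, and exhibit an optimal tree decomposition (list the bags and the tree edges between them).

With just one bag of size 4, the width is 4 − 1 = 3, so tw(G) ≤ 3. On the other hand G contains the 4-clique {0, 1, 2, 3}. A clique must lie in a single bag of any decomposition, so no decomposition can have width below 3. The upper and lower bounds meet at 3, so that is the treewidth.

Treewidth 3.
Bags: B1 = {0, 1, 2, 3}
Tree: (single bag)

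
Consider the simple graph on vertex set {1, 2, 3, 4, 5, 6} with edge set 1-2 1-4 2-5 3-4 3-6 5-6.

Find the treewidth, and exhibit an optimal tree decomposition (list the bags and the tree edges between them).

Treewidth 2.
Bags: B1 = {3, 4, 6}  B2 = {4, 5, 6}  B3 = {2, 4, 5}  B4 = {1, 2, 4}
Tree: B1–B2, B2–B3, B3–B4

Every bag has size at most 3, so the width is 3 − 1 = 2 and tw(G) ≤ 2. Since 4–3–6–5–2–1–4 is a cycle in G, G is not acyclic. Forests are exactly the graphs of treewidth ≤ 1, so tw(G) ≥ 2. Combining the bounds, tw(G) = 2.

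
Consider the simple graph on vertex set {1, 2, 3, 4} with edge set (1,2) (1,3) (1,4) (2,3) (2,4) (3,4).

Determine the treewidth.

A width-3 tree decomposition is:
Bags: B1 = {1, 2, 3, 4}
Tree: (single bag)
A single bag containing all 4 vertices is trivially a valid decomposition of width 3. Conversely, {1, 2, 3, 4} is a clique of size 4, and the vertices of any clique must share a bag in every tree decomposition; so some bag has ≥ 4 vertices and tw(G) ≥ 3. Combining the bounds, tw(G) = 3.

3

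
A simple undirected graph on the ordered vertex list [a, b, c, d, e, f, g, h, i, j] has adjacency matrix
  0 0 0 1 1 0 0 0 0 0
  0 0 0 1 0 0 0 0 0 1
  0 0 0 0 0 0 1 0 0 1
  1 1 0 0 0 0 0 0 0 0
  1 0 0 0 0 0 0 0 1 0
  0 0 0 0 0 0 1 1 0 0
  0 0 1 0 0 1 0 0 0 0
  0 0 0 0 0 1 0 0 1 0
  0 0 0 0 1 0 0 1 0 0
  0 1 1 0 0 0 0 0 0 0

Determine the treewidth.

A width-2 tree decomposition is:
Bags: B1 = {a, b, d}  B2 = {a, b, j}  B3 = {a, c, j}  B4 = {a, c, g}  B5 = {a, f, g}  B6 = {a, f, h}  B7 = {a, h, i}  B8 = {a, e, i}
Tree: B1–B2, B2–B3, B3–B4, B4–B5, B5–B6, B6–B7, B7–B8
Every bag has size at most 3, so the width is 3 − 1 = 2 and tw(G) ≤ 2. Since a–d–b–j–c–g–f–h–i–e–a is a cycle in G, G is not acyclic. Forests are exactly the graphs of treewidth ≤ 1, so tw(G) ≥ 2. Therefore the treewidth is 2.

2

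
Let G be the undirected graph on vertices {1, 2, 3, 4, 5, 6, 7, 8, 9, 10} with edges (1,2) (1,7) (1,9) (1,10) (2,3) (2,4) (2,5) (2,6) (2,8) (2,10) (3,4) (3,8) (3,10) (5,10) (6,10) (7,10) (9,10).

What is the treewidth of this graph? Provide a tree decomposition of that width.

Treewidth 2.
One such decomposition:
Bags: B1 = {2, 5, 10}  B2 = {1, 2, 10}  B3 = {2, 3, 10}  B4 = {2, 6, 10}  B5 = {1, 9, 10}  B6 = {2, 3, 8}  B7 = {2, 3, 4}  B8 = {1, 7, 10}
Tree: B1–B2, B1–B3, B3–B4, B2–B5, B3–B6, B6–B7, B2–B8

Each bag holds 3 vertices, so the decomposition has width 2, which upper-bounds the treewidth. For the lower bound, the 3 vertices {1, 9, 10} are pairwise adjacent, and any tree decomposition puts a clique entirely inside one bag — forcing width ≥ 2. Combining the bounds, tw(G) = 2.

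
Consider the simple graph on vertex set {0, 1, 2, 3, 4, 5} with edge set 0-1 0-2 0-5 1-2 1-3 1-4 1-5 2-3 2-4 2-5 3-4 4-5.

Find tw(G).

3

A width-3 tree decomposition is:
Bags: B1 = {1, 2, 4, 5}  B2 = {0, 1, 2, 5}  B3 = {1, 2, 3, 4}
Tree: B1–B2, B1–B3
Every bag has size at most 4, so the width is 4 − 1 = 3 and tw(G) ≤ 3. For the lower bound, the 4 vertices {0, 1, 2, 5} are pairwise adjacent, and any tree decomposition puts a clique entirely inside one bag — forcing width ≥ 3. Hence tw(G) = 3 exactly.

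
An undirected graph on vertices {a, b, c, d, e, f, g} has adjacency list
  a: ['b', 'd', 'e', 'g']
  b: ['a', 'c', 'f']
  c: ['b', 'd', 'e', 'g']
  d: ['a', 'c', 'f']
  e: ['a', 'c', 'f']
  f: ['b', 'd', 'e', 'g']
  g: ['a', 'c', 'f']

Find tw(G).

A width-3 tree decomposition is:
Bags: B1 = {a, c, f, g}  B2 = {a, c, d, f}  B3 = {a, c, e, f}  B4 = {a, b, c, f}
Tree: B1–B2, B2–B3, B3–B4
The largest bag has 4 vertices, giving width 3; this decomposition certifies tw(G) ≤ 3. For the lower bound: the 4 vertex sets {a,g}, {c,d}, {f}, {e} are disjoint, each induces a connected subgraph, and every pair is joined by at least one edge of G. Contracting each set to a single vertex therefore yields K_{4} as a minor, and since treewidth is minor-monotone, tw(G) ≥ tw(K_{4}) = 3. The upper and lower bounds meet at 3, so that is the treewidth.

3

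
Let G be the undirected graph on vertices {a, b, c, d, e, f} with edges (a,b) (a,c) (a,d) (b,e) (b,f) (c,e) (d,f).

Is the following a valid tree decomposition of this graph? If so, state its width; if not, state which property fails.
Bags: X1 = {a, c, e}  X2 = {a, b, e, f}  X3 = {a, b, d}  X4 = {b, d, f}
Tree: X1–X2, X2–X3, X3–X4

No — bags containing vertex f are not connected in the tree.

A tree decomposition must satisfy three properties: every vertex lies in some bag; for every edge, both endpoints lie together in some bag; and for every vertex, the bags containing it form a connected subtree. Here bags containing vertex f are not connected in the tree, so the decomposition is invalid.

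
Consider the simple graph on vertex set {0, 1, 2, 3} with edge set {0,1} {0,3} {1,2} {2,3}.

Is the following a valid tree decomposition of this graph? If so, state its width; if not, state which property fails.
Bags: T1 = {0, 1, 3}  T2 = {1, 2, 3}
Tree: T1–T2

Every vertex of G appears in some bag (union = {0, 1, 2, 3}); every edge is covered by a bag; and for each vertex v the set of bags containing v is connected in the bag tree. The decomposition is therefore valid. The largest bag has 3 vertices, so the width is 2.

Yes; width 2.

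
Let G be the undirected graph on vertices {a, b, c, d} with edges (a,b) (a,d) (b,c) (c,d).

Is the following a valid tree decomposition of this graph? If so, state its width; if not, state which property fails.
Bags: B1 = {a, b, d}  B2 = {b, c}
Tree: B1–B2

A tree decomposition must satisfy three properties: every vertex lies in some bag; for every edge, both endpoints lie together in some bag; and for every vertex, the bags containing it form a connected subtree. Here edge (d,c) lies in no bag, so the decomposition is invalid.

No — edge (d,c) lies in no bag.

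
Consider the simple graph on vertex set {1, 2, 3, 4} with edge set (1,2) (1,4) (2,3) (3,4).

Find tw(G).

A width-2 tree decomposition is:
Bags: B1 = {2, 3, 4}  B2 = {1, 2, 4}
Tree: B1–B2
Every bag has size at most 3, so the width is 3 − 1 = 2 and tw(G) ≤ 2. The edges 4–3–2–1–4 form a cycle, so G is not a tree and its treewidth is at least 2. The upper and lower bounds meet at 2, so that is the treewidth.

2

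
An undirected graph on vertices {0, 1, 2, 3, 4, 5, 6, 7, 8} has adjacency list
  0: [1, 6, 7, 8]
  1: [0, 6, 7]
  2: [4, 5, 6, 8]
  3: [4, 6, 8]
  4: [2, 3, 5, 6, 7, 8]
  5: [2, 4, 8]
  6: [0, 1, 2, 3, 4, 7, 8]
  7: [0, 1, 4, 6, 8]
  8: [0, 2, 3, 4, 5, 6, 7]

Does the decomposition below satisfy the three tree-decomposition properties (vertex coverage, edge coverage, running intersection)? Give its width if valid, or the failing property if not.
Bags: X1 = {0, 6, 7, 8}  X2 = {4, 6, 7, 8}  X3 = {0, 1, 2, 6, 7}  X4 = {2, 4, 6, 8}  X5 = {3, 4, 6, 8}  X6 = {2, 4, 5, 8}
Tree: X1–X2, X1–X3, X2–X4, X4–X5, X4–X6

A tree decomposition must satisfy three properties: every vertex lies in some bag; for every edge, both endpoints lie together in some bag; and for every vertex, the bags containing it form a connected subtree. Here bags containing vertex 2 are not connected in the tree, so the decomposition is invalid.

No — bags containing vertex 2 are not connected in the tree.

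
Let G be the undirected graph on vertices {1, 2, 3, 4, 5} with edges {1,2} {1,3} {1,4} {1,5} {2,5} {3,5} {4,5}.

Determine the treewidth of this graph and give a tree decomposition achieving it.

Every bag has size at most 3, so the width is 3 − 1 = 2 and tw(G) ≤ 2. Conversely, {1, 2, 5} is a clique of size 3, and the vertices of any clique must share a bag in every tree decomposition; so some bag has ≥ 3 vertices and tw(G) ≥ 2. Therefore the treewidth is 2.

Treewidth 2.
Bags: B1 = {1, 2, 5}  B2 = {1, 4, 5}  B3 = {1, 3, 5}
Tree: B1–B2, B2–B3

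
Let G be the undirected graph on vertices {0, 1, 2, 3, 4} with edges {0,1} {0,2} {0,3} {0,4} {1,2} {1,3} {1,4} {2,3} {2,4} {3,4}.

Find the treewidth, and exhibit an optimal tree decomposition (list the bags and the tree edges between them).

With just one bag of size 5, the width is 5 − 1 = 4, so tw(G) ≤ 4. On the other hand G contains the 5-clique {0, 1, 2, 3, 4}. A clique must lie in a single bag of any decomposition, so no decomposition can have width below 4. Hence tw(G) = 4 exactly.

Treewidth 4.
One such decomposition:
Bags: B1 = {0, 1, 2, 3, 4}
Tree: (single bag)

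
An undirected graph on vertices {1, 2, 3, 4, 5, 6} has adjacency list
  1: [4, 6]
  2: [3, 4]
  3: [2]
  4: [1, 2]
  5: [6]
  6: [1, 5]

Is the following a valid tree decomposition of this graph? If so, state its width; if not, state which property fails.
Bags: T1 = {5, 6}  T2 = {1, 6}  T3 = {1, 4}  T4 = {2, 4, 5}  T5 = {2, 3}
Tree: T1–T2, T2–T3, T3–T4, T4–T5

No — bags containing vertex 5 are not connected in the tree.

A tree decomposition must satisfy three properties: every vertex lies in some bag; for every edge, both endpoints lie together in some bag; and for every vertex, the bags containing it form a connected subtree. Here bags containing vertex 5 are not connected in the tree, so the decomposition is invalid.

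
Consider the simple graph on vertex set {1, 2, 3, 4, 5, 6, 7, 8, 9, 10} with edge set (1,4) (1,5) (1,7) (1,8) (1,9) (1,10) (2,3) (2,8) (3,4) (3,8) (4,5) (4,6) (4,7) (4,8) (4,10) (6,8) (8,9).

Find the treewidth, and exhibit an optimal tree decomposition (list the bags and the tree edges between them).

Treewidth 2.
Bags: B1 = {1, 4, 10}  B2 = {1, 4, 8}  B3 = {3, 4, 8}  B4 = {1, 4, 5}  B5 = {4, 6, 8}  B6 = {1, 8, 9}  B7 = {2, 3, 8}  B8 = {1, 4, 7}
Tree: B1–B2, B2–B3, B2–B4, B3–B5, B2–B6, B3–B7, B2–B8

Each bag holds 3 vertices, so the decomposition has width 2, which upper-bounds the treewidth. Conversely, {1, 8, 9} is a clique of size 3, and the vertices of any clique must share a bag in every tree decomposition; so some bag has ≥ 3 vertices and tw(G) ≥ 2. Combining the bounds, tw(G) = 2.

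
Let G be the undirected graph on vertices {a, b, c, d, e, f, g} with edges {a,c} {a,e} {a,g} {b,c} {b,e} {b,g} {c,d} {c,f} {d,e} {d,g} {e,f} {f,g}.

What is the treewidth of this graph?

A width-3 tree decomposition is:
Bags: B1 = {c, e, f, g}  B2 = {c, d, e, g}  B3 = {a, c, e, g}  B4 = {b, c, e, g}
Tree: B1–B2, B2–B3, B3–B4
Each bag holds 4 vertices, so the decomposition has width 3, which upper-bounds the treewidth. For the lower bound: the 4 vertex sets {f,g}, {d,e}, {c}, {a} are disjoint, each induces a connected subgraph, and every pair is joined by at least one edge of G. Contracting each set to a single vertex therefore yields K_{4} as a minor, and since treewidth is minor-monotone, tw(G) ≥ tw(K_{4}) = 3. The upper and lower bounds meet at 3, so that is the treewidth.

3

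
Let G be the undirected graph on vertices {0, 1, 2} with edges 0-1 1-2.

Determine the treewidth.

1

A width-1 tree decomposition is:
Bags: B1 = {1, 2}  B2 = {0, 1}
Tree: B1–B2
The largest bag has 2 vertices, giving width 1; this decomposition certifies tw(G) ≤ 1. G has an edge, so its treewidth is at least 1. The upper and lower bounds meet at 1, so that is the treewidth.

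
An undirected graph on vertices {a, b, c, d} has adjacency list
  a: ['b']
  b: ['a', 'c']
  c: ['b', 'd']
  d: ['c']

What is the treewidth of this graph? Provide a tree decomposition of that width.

The largest bag has 2 vertices, giving width 1; this decomposition certifies tw(G) ≤ 1. G has an edge, so its treewidth is at least 1. Therefore the treewidth is 1.

Treewidth 1.
Bags: B1 = {b, c}  B2 = {c, d}  B3 = {a, b}
Tree: B1–B2, B1–B3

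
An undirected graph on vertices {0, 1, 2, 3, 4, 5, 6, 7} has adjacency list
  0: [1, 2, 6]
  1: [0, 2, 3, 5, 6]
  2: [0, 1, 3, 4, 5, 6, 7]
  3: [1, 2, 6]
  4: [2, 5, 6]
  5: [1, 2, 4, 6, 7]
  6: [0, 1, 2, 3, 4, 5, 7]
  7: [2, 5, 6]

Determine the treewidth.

A width-3 tree decomposition is:
Bags: B1 = {2, 4, 5, 6}  B2 = {1, 2, 5, 6}  B3 = {2, 5, 6, 7}  B4 = {1, 2, 3, 6}  B5 = {0, 1, 2, 6}
Tree: B1–B2, B2–B3, B2–B4, B4–B5
The largest bag has 4 vertices, giving width 3; this decomposition certifies tw(G) ≤ 3. On the other hand G contains the 4-clique {0, 1, 2, 6}. A clique must lie in a single bag of any decomposition, so no decomposition can have width below 3. Combining the bounds, tw(G) = 3.

3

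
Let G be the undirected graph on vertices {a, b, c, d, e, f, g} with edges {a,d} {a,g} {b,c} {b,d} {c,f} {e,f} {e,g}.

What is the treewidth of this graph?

A width-2 tree decomposition is:
Bags: B1 = {a, b, d}  B2 = {a, b, c}  B3 = {a, c, f}  B4 = {a, e, f}  B5 = {a, e, g}
Tree: B1–B2, B2–B3, B3–B4, B4–B5
Every bag has size at most 3, so the width is 3 − 1 = 2 and tw(G) ≤ 2. The edges a–d–b–c–f–e–g–a form a cycle, so G is not a tree and its treewidth is at least 2. The upper and lower bounds meet at 2, so that is the treewidth.

2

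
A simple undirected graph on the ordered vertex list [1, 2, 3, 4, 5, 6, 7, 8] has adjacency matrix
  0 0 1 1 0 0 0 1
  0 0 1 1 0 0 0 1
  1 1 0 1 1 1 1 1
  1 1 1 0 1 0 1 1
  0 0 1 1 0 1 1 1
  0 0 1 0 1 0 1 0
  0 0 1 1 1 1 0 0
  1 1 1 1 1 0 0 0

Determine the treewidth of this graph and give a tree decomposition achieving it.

Treewidth 3.
Bags: B1 = {3, 4, 5, 8}  B2 = {2, 3, 4, 8}  B3 = {3, 4, 5, 7}  B4 = {3, 5, 6, 7}  B5 = {1, 3, 4, 8}
Tree: B1–B2, B1–B3, B3–B4, B2–B5

Each bag holds 4 vertices, so the decomposition has width 3, which upper-bounds the treewidth. Conversely, {1, 3, 4, 8} is a clique of size 4, and the vertices of any clique must share a bag in every tree decomposition; so some bag has ≥ 4 vertices and tw(G) ≥ 3. Therefore the treewidth is 3.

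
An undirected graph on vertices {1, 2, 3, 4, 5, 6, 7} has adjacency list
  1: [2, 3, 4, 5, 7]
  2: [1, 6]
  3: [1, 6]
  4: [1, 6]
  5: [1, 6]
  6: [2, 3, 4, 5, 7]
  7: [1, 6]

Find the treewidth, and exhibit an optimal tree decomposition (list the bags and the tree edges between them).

Treewidth 2.
Bags: B1 = {1, 6, 7}  B2 = {1, 3, 6}  B3 = {1, 5, 6}  B4 = {1, 4, 6}  B5 = {1, 2, 6}
Tree: B1–B2, B2–B3, B3–B4, B4–B5

Each bag holds 3 vertices, so the decomposition has width 2, which upper-bounds the treewidth. The edges 6–7–1–3–6 form a cycle, so G is not a tree and its treewidth is at least 2. Combining the bounds, tw(G) = 2.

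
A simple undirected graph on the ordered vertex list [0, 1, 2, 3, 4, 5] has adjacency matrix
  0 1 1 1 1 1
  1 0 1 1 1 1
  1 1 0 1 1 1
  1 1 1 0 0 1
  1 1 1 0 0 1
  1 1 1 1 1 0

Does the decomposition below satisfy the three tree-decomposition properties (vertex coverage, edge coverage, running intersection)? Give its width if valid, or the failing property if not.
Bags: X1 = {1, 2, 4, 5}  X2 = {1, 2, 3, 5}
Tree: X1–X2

No — vertex 0 appears in no bag.

A tree decomposition must satisfy three properties: every vertex lies in some bag; for every edge, both endpoints lie together in some bag; and for every vertex, the bags containing it form a connected subtree. Here vertex 0 appears in no bag, so the decomposition is invalid.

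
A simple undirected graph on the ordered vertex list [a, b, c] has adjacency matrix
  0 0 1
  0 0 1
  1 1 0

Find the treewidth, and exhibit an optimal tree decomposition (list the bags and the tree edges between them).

Each bag holds 2 vertices, so the decomposition has width 1, which upper-bounds the treewidth. Any graph with an edge has treewidth ≥ 1, and G has the edge c–b. Therefore the treewidth is 1.

Treewidth 1.
One optimal decomposition is:
Bags: B1 = {b, c}  B2 = {a, c}
Tree: B1–B2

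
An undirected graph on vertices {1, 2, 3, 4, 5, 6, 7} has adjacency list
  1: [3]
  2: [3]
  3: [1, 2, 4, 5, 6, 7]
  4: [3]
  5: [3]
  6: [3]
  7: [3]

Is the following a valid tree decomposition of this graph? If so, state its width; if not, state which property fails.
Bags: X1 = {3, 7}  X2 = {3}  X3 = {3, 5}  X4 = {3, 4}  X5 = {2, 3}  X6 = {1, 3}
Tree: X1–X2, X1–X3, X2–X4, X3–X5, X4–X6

A tree decomposition must satisfy three properties: every vertex lies in some bag; for every edge, both endpoints lie together in some bag; and for every vertex, the bags containing it form a connected subtree. Here vertex 6 appears in no bag, so the decomposition is invalid.

No — vertex 6 appears in no bag.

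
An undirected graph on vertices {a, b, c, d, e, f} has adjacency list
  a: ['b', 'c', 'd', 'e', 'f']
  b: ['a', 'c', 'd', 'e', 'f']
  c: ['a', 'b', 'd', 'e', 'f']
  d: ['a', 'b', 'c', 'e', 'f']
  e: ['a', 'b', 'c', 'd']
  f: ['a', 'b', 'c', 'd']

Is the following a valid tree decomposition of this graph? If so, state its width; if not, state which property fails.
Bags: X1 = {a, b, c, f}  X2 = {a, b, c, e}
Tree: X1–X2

No — vertex d appears in no bag.

A tree decomposition must satisfy three properties: every vertex lies in some bag; for every edge, both endpoints lie together in some bag; and for every vertex, the bags containing it form a connected subtree. Here vertex d appears in no bag, so the decomposition is invalid.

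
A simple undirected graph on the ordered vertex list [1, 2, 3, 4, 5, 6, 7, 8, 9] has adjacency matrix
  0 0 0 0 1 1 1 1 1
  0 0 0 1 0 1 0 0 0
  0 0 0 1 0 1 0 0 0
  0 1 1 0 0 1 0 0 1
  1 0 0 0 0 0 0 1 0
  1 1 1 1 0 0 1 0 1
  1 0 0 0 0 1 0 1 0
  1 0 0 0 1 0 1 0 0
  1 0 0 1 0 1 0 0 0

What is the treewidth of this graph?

A width-2 tree decomposition is:
Bags: B1 = {4, 6, 9}  B2 = {1, 6, 9}  B3 = {1, 6, 7}  B4 = {1, 7, 8}  B5 = {1, 5, 8}  B6 = {2, 4, 6}  B7 = {3, 4, 6}
Tree: B1–B2, B2–B3, B3–B4, B4–B5, B1–B6, B1–B7
Each bag holds 3 vertices, so the decomposition has width 2, which upper-bounds the treewidth. Conversely, {1, 5, 8} is a clique of size 3, and the vertices of any clique must share a bag in every tree decomposition; so some bag has ≥ 3 vertices and tw(G) ≥ 2. Hence tw(G) = 2 exactly.

2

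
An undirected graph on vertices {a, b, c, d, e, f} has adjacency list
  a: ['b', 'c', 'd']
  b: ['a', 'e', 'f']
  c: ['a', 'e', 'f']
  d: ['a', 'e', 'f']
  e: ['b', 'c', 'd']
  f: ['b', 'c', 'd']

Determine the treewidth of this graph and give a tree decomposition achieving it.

Treewidth 3.
Bags: B1 = {a, d, e, f}  B2 = {a, c, e, f}  B3 = {a, b, e, f}
Tree: B1–B2, B2–B3

Every bag has size at most 4, so the width is 4 − 1 = 3 and tw(G) ≤ 3. For the lower bound: the 4 vertex sets {d,e}, {c,f}, {a}, {b} are disjoint, each induces a connected subgraph, and every pair is joined by at least one edge of G. Contracting each set to a single vertex therefore yields K_{4} as a minor, and since treewidth is minor-monotone, tw(G) ≥ tw(K_{4}) = 3. Hence tw(G) = 3 exactly.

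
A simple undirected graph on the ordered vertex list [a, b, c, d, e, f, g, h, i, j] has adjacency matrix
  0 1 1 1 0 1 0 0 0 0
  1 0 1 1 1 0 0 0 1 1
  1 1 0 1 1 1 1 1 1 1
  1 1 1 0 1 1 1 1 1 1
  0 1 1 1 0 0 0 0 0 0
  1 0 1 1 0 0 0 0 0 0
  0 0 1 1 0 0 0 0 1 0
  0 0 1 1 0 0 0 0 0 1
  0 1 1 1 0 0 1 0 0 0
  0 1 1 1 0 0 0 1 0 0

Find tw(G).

A width-3 tree decomposition is:
Bags: B1 = {c, d, h, j}  B2 = {b, c, d, j}  B3 = {a, b, c, d}  B4 = {b, c, d, i}  B5 = {a, c, d, f}  B6 = {c, d, g, i}  B7 = {b, c, d, e}
Tree: B1–B2, B2–B3, B2–B4, B3–B5, B4–B6, B3–B7
Every bag has size at most 4, so the width is 4 − 1 = 3 and tw(G) ≤ 3. For the lower bound, the 4 vertices {c, d, g, i} are pairwise adjacent, and any tree decomposition puts a clique entirely inside one bag — forcing width ≥ 3. Therefore the treewidth is 3.

3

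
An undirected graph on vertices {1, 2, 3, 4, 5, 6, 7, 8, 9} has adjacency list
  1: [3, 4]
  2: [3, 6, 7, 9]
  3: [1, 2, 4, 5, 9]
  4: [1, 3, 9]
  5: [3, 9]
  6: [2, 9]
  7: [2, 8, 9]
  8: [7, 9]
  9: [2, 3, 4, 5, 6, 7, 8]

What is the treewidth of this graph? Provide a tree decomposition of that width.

Each bag holds 3 vertices, so the decomposition has width 2, which upper-bounds the treewidth. On the other hand G contains the 3-clique {1, 3, 4}. A clique must lie in a single bag of any decomposition, so no decomposition can have width below 2. The upper and lower bounds meet at 2, so that is the treewidth.

Treewidth 2.
One optimal decomposition is:
Bags: B1 = {2, 7, 9}  B2 = {2, 3, 9}  B3 = {3, 5, 9}  B4 = {7, 8, 9}  B5 = {3, 4, 9}  B6 = {2, 6, 9}  B7 = {1, 3, 4}
Tree: B1–B2, B2–B3, B1–B4, B2–B5, B2–B6, B5–B7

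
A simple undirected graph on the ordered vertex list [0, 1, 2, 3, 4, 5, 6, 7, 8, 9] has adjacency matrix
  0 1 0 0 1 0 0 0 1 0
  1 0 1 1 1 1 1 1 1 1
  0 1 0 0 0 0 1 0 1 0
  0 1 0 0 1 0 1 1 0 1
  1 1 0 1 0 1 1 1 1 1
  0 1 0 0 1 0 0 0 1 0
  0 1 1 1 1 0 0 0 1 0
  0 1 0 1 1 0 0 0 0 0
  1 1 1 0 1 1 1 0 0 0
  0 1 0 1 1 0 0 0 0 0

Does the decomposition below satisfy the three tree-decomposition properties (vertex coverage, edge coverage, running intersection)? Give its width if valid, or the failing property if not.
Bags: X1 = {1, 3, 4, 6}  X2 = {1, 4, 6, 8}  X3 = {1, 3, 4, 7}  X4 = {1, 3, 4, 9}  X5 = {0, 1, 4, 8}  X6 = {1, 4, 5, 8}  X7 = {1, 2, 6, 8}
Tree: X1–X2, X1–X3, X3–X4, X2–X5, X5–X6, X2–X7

Yes; width 3.

Vertex coverage: the bags together contain {0, 1, 2, 3, 4, 5, 6, 7, 8, 9}, the full vertex set. Edge coverage: each edge of G has both endpoints in at least one bag. Running intersection: for every vertex, the bags containing it form a connected subtree. All three properties hold, so this is a valid tree decomposition of width max|bag| − 1 = 3, and hence tw(G) ≤ 3.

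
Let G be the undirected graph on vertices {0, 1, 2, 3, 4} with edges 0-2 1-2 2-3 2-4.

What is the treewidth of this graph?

A width-1 tree decomposition is:
Bags: B1 = {0, 2}  B2 = {2, 4}  B3 = {1, 2}  B4 = {2, 3}
Tree: B1–B2, B2–B3, B3–B4
The largest bag has 2 vertices, giving width 1; this decomposition certifies tw(G) ≤ 1. G has an edge, so its treewidth is at least 1. Hence tw(G) = 1 exactly.

1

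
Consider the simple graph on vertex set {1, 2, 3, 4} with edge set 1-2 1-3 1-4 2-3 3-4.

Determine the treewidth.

2

A width-2 tree decomposition is:
Bags: B1 = {1, 2, 3}  B2 = {1, 3, 4}
Tree: B1–B2
The largest bag has 3 vertices, giving width 2; this decomposition certifies tw(G) ≤ 2. For the lower bound, the 3 vertices {1, 2, 3} are pairwise adjacent, and any tree decomposition puts a clique entirely inside one bag — forcing width ≥ 2. The upper and lower bounds meet at 2, so that is the treewidth.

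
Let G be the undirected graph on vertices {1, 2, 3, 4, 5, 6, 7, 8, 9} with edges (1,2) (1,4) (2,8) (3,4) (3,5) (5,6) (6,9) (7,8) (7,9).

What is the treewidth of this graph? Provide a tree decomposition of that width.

Each bag holds 3 vertices, so the decomposition has width 2, which upper-bounds the treewidth. The edges 2–8–7–9–6–5–3–4–1–2 form a cycle, so G is not a tree and its treewidth is at least 2. Combining the bounds, tw(G) = 2.

Treewidth 2.
One optimal decomposition is:
Bags: B1 = {2, 7, 8}  B2 = {2, 7, 9}  B3 = {2, 6, 9}  B4 = {2, 5, 6}  B5 = {2, 3, 5}  B6 = {2, 3, 4}  B7 = {1, 2, 4}
Tree: B1–B2, B2–B3, B3–B4, B4–B5, B5–B6, B6–B7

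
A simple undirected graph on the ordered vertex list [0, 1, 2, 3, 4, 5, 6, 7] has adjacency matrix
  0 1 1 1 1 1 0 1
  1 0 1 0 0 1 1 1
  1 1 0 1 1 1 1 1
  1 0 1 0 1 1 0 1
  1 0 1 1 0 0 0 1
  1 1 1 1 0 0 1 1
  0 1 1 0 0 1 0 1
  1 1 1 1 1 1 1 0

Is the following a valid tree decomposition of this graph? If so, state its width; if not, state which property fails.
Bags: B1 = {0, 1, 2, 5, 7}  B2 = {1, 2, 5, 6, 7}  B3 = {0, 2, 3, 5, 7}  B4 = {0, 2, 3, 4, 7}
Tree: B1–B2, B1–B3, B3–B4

Vertex coverage: the bags together contain {0, 1, 2, 3, 4, 5, 6, 7}, the full vertex set. Edge coverage: each edge of G has both endpoints in at least one bag. Running intersection: for every vertex, the bags containing it form a connected subtree. All three properties hold, so this is a valid tree decomposition of width max|bag| − 1 = 4, and hence tw(G) ≤ 4.

Yes; width 4.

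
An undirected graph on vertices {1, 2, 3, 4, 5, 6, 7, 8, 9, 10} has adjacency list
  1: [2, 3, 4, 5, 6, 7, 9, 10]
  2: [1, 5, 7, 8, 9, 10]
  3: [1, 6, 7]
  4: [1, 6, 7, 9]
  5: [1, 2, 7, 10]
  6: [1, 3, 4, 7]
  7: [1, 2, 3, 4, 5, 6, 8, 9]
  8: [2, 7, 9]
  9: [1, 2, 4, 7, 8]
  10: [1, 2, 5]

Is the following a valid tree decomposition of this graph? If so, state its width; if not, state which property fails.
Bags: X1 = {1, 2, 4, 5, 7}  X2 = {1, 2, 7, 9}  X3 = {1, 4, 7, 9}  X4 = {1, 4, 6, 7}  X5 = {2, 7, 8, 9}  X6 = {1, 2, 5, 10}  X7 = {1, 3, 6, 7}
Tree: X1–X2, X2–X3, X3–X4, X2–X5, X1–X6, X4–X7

A tree decomposition must satisfy three properties: every vertex lies in some bag; for every edge, both endpoints lie together in some bag; and for every vertex, the bags containing it form a connected subtree. Here bags containing vertex 4 are not connected in the tree, so the decomposition is invalid.

No — bags containing vertex 4 are not connected in the tree.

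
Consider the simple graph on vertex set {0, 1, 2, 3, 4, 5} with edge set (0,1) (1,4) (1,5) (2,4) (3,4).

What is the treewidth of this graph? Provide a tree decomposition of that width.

Treewidth 1.
One such decomposition:
Bags: B1 = {1, 5}  B2 = {1, 4}  B3 = {0, 1}  B4 = {3, 4}  B5 = {2, 4}
Tree: B1–B2, B1–B3, B2–B4, B4–B5

Each bag holds 2 vertices, so the decomposition has width 1, which upper-bounds the treewidth. G has an edge, so its treewidth is at least 1. Therefore the treewidth is 1.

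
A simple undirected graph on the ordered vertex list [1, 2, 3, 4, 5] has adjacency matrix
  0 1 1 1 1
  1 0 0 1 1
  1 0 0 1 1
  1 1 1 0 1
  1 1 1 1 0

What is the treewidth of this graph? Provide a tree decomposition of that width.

Each bag holds 4 vertices, so the decomposition has width 3, which upper-bounds the treewidth. On the other hand G contains the 4-clique {1, 2, 4, 5}. A clique must lie in a single bag of any decomposition, so no decomposition can have width below 3. Combining the bounds, tw(G) = 3.

Treewidth 3.
Bags: B1 = {1, 3, 4, 5}  B2 = {1, 2, 4, 5}
Tree: B1–B2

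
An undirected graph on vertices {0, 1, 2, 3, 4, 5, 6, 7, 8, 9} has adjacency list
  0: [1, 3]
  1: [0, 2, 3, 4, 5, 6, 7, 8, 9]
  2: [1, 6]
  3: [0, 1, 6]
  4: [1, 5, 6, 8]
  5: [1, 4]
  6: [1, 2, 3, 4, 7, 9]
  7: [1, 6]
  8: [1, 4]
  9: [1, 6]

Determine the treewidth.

2

A width-2 tree decomposition is:
Bags: B1 = {1, 2, 6}  B2 = {1, 4, 6}  B3 = {1, 3, 6}  B4 = {1, 6, 9}  B5 = {1, 4, 5}  B6 = {1, 6, 7}  B7 = {0, 1, 3}  B8 = {1, 4, 8}
Tree: B1–B2, B2–B3, B1–B4, B2–B5, B4–B6, B3–B7, B5–B8
Every bag has size at most 3, so the width is 3 − 1 = 2 and tw(G) ≤ 2. On the other hand G contains the 3-clique {0, 1, 3}. A clique must lie in a single bag of any decomposition, so no decomposition can have width below 2. Hence tw(G) = 2 exactly.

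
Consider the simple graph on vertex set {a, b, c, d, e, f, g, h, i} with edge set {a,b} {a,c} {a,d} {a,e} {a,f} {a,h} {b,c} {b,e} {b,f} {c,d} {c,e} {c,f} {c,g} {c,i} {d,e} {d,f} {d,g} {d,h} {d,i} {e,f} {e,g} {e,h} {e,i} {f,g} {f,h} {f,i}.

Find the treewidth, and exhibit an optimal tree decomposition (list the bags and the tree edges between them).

Treewidth 4.
One such decomposition:
Bags: B1 = {a, c, d, e, f}  B2 = {c, d, e, f, i}  B3 = {a, d, e, f, h}  B4 = {c, d, e, f, g}  B5 = {a, b, c, e, f}
Tree: B1–B2, B1–B3, B2–B4, B1–B5

The largest bag has 5 vertices, giving width 4; this decomposition certifies tw(G) ≤ 4. On the other hand G contains the 5-clique {a, d, e, f, h}. A clique must lie in a single bag of any decomposition, so no decomposition can have width below 4. Combining the bounds, tw(G) = 4.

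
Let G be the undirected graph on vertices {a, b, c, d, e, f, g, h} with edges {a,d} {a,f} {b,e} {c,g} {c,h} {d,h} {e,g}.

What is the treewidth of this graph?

1

A width-1 tree decomposition is:
Bags: B1 = {a, f}  B2 = {a, d}  B3 = {d, h}  B4 = {c, h}  B5 = {c, g}  B6 = {e, g}  B7 = {b, e}
Tree: B1–B2, B2–B3, B3–B4, B4–B5, B5–B6, B6–B7
Each bag holds 2 vertices, so the decomposition has width 1, which upper-bounds the treewidth. G has an edge, so its treewidth is at least 1. The upper and lower bounds meet at 1, so that is the treewidth.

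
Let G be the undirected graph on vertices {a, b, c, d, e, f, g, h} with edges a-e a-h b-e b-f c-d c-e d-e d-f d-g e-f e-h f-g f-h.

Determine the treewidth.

A width-2 tree decomposition is:
Bags: B1 = {e, f, h}  B2 = {d, e, f}  B3 = {d, f, g}  B4 = {c, d, e}  B5 = {b, e, f}  B6 = {a, e, h}
Tree: B1–B2, B2–B3, B2–B4, B2–B5, B1–B6
Each bag holds 3 vertices, so the decomposition has width 2, which upper-bounds the treewidth. Conversely, {d, f, g} is a clique of size 3, and the vertices of any clique must share a bag in every tree decomposition; so some bag has ≥ 3 vertices and tw(G) ≥ 2. Combining the bounds, tw(G) = 2.

2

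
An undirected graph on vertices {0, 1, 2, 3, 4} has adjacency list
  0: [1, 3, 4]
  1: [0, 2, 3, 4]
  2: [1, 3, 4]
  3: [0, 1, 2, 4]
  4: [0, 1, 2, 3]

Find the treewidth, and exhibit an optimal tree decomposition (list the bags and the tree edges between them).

The largest bag has 4 vertices, giving width 3; this decomposition certifies tw(G) ≤ 3. Conversely, {0, 1, 3, 4} is a clique of size 4, and the vertices of any clique must share a bag in every tree decomposition; so some bag has ≥ 4 vertices and tw(G) ≥ 3. Combining the bounds, tw(G) = 3.

Treewidth 3.
One optimal decomposition is:
Bags: B1 = {0, 1, 3, 4}  B2 = {1, 2, 3, 4}
Tree: B1–B2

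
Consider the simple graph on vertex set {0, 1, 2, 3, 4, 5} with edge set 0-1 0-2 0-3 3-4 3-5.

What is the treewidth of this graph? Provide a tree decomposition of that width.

Treewidth 1.
One such decomposition:
Bags: B1 = {0, 3}  B2 = {3, 4}  B3 = {3, 5}  B4 = {0, 1}  B5 = {0, 2}
Tree: B1–B2, B2–B3, B1–B4, B1–B5

The largest bag has 2 vertices, giving width 1; this decomposition certifies tw(G) ≤ 1. Since G has at least one edge (e.g. 0–3), it is not an edgeless graph, so tw(G) ≥ 1. The upper and lower bounds meet at 1, so that is the treewidth.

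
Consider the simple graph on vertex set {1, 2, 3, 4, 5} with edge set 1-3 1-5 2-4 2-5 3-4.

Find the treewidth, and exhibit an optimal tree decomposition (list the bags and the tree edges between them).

Every bag has size at most 3, so the width is 3 − 1 = 2 and tw(G) ≤ 2. Since 3–4–2–5–1–3 is a cycle in G, G is not acyclic. Forests are exactly the graphs of treewidth ≤ 1, so tw(G) ≥ 2. Therefore the treewidth is 2.

Treewidth 2.
Bags: B1 = {2, 3, 4}  B2 = {2, 3, 5}  B3 = {1, 3, 5}
Tree: B1–B2, B2–B3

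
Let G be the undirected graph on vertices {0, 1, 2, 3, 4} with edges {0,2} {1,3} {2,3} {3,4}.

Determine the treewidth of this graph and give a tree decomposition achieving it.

The largest bag has 2 vertices, giving width 1; this decomposition certifies tw(G) ≤ 1. G has an edge, so its treewidth is at least 1. Therefore the treewidth is 1.

Treewidth 1.
One such decomposition:
Bags: B1 = {0, 2}  B2 = {2, 3}  B3 = {1, 3}  B4 = {3, 4}
Tree: B1–B2, B2–B3, B2–B4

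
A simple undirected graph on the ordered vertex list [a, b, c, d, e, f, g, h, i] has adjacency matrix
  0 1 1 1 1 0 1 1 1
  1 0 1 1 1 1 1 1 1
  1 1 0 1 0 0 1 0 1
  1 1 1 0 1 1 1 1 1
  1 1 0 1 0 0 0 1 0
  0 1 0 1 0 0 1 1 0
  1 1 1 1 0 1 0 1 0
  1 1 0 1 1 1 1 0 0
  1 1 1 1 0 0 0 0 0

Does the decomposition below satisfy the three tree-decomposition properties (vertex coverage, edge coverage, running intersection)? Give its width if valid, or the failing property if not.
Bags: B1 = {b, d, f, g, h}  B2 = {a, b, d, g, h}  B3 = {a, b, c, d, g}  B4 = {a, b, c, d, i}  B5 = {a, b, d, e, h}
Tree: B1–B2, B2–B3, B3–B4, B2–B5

Vertex coverage: the bags together contain {a, b, c, d, e, f, g, h, i}, the full vertex set. Edge coverage: each edge of G has both endpoints in at least one bag. Running intersection: for every vertex, the bags containing it form a connected subtree. All three properties hold, so this is a valid tree decomposition of width max|bag| − 1 = 4, and hence tw(G) ≤ 4.

Yes; width 4.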